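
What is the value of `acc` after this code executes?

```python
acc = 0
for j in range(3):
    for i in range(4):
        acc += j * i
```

Let's trace through this code step by step.

Initialize: acc = 0
Entering loop: for j in range(3):

After execution: acc = 18
18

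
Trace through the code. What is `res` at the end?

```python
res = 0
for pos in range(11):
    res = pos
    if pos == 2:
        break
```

Let's trace through this code step by step.

Initialize: res = 0
Entering loop: for pos in range(11):

After execution: res = 2
2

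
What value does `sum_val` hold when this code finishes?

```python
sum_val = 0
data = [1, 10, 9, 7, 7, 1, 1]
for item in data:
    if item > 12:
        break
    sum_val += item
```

Let's trace through this code step by step.

Initialize: sum_val = 0
Initialize: data = [1, 10, 9, 7, 7, 1, 1]
Entering loop: for item in data:

After execution: sum_val = 36
36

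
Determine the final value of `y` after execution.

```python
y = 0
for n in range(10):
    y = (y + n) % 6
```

Let's trace through this code step by step.

Initialize: y = 0
Entering loop: for n in range(10):

After execution: y = 3
3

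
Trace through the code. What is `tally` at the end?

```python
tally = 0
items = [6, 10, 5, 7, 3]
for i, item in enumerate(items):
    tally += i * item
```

Let's trace through this code step by step.

Initialize: tally = 0
Initialize: items = [6, 10, 5, 7, 3]
Entering loop: for i, item in enumerate(items):

After execution: tally = 53
53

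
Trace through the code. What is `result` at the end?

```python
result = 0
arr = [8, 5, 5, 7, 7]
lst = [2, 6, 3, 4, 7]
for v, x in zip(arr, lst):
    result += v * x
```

Let's trace through this code step by step.

Initialize: result = 0
Initialize: arr = [8, 5, 5, 7, 7]
Initialize: lst = [2, 6, 3, 4, 7]
Entering loop: for v, x in zip(arr, lst):

After execution: result = 138
138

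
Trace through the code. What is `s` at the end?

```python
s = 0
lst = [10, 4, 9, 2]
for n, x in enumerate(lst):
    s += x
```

Let's trace through this code step by step.

Initialize: s = 0
Initialize: lst = [10, 4, 9, 2]
Entering loop: for n, x in enumerate(lst):

After execution: s = 25
25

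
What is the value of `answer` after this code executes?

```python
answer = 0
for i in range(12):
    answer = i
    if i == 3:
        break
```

Let's trace through this code step by step.

Initialize: answer = 0
Entering loop: for i in range(12):

After execution: answer = 3
3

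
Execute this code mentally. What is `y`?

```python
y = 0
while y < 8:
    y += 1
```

Let's trace through this code step by step.

Initialize: y = 0
Entering loop: while y < 8:

After execution: y = 8
8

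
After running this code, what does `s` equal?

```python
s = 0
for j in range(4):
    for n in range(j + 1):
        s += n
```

Let's trace through this code step by step.

Initialize: s = 0
Entering loop: for j in range(4):

After execution: s = 10
10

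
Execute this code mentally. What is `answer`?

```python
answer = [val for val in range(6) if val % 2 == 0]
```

Let's trace through this code step by step.

Initialize: answer = [val for val in range(6) if val % 2 == 0]

After execution: answer = [0, 2, 4]
[0, 2, 4]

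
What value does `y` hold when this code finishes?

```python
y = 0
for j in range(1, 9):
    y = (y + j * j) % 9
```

Let's trace through this code step by step.

Initialize: y = 0
Entering loop: for j in range(1, 9):

After execution: y = 6
6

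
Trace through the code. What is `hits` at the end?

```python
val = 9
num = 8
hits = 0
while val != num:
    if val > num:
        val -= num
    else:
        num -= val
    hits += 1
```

Let's trace through this code step by step.

Initialize: val = 9
Initialize: num = 8
Initialize: hits = 0
Entering loop: while val != num:

After execution: hits = 8
8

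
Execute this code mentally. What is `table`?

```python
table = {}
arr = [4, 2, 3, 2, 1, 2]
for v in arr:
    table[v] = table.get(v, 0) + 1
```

Let's trace through this code step by step.

Initialize: table = {}
Initialize: arr = [4, 2, 3, 2, 1, 2]
Entering loop: for v in arr:

After execution: table = {4: 1, 2: 3, 3: 1, 1: 1}
{4: 1, 2: 3, 3: 1, 1: 1}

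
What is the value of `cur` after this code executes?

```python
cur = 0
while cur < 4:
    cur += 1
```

Let's trace through this code step by step.

Initialize: cur = 0
Entering loop: while cur < 4:

After execution: cur = 4
4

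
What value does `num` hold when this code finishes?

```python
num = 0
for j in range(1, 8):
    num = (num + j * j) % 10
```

Let's trace through this code step by step.

Initialize: num = 0
Entering loop: for j in range(1, 8):

After execution: num = 0
0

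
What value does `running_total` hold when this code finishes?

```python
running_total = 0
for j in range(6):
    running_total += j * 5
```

Let's trace through this code step by step.

Initialize: running_total = 0
Entering loop: for j in range(6):

After execution: running_total = 75
75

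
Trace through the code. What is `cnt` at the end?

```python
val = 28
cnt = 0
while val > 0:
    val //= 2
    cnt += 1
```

Let's trace through this code step by step.

Initialize: val = 28
Initialize: cnt = 0
Entering loop: while val > 0:

After execution: cnt = 5
5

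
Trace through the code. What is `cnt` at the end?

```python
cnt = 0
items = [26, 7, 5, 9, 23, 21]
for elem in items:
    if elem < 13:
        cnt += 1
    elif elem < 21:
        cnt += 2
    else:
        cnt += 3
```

Let's trace through this code step by step.

Initialize: cnt = 0
Initialize: items = [26, 7, 5, 9, 23, 21]
Entering loop: for elem in items:

After execution: cnt = 12
12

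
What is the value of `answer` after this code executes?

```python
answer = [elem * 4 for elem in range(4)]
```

Let's trace through this code step by step.

Initialize: answer = [elem * 4 for elem in range(4)]

After execution: answer = [0, 4, 8, 12]
[0, 4, 8, 12]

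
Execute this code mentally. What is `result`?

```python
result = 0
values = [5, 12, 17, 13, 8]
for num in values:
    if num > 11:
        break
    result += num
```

Let's trace through this code step by step.

Initialize: result = 0
Initialize: values = [5, 12, 17, 13, 8]
Entering loop: for num in values:

After execution: result = 5
5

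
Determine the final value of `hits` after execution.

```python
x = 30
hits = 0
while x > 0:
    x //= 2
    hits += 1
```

Let's trace through this code step by step.

Initialize: x = 30
Initialize: hits = 0
Entering loop: while x > 0:

After execution: hits = 5
5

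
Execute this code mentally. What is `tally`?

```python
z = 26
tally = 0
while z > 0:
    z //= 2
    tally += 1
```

Let's trace through this code step by step.

Initialize: z = 26
Initialize: tally = 0
Entering loop: while z > 0:

After execution: tally = 5
5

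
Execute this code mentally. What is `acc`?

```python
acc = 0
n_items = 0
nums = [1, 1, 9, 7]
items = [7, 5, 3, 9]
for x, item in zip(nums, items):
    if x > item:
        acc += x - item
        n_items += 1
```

Let's trace through this code step by step.

Initialize: acc = 0
Initialize: n_items = 0
Initialize: nums = [1, 1, 9, 7]
Initialize: items = [7, 5, 3, 9]
Entering loop: for x, item in zip(nums, items):

After execution: acc = 6
6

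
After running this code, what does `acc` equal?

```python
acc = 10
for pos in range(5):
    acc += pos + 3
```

Let's trace through this code step by step.

Initialize: acc = 10
Entering loop: for pos in range(5):

After execution: acc = 35
35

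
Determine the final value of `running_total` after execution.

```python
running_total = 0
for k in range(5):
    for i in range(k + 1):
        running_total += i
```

Let's trace through this code step by step.

Initialize: running_total = 0
Entering loop: for k in range(5):

After execution: running_total = 20
20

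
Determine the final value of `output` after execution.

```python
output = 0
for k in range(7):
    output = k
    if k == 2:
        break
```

Let's trace through this code step by step.

Initialize: output = 0
Entering loop: for k in range(7):

After execution: output = 2
2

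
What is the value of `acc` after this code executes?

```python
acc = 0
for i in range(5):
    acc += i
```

Let's trace through this code step by step.

Initialize: acc = 0
Entering loop: for i in range(5):

After execution: acc = 10
10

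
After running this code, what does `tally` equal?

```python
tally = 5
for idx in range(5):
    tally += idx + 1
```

Let's trace through this code step by step.

Initialize: tally = 5
Entering loop: for idx in range(5):

After execution: tally = 20
20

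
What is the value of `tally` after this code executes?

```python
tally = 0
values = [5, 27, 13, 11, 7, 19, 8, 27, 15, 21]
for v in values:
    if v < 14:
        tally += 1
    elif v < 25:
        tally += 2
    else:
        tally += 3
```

Let's trace through this code step by step.

Initialize: tally = 0
Initialize: values = [5, 27, 13, 11, 7, 19, 8, 27, 15, 21]
Entering loop: for v in values:

After execution: tally = 17
17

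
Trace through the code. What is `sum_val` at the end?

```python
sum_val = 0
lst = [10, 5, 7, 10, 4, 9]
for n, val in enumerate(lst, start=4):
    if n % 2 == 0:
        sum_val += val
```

Let's trace through this code step by step.

Initialize: sum_val = 0
Initialize: lst = [10, 5, 7, 10, 4, 9]
Entering loop: for n, val in enumerate(lst, start=4):

After execution: sum_val = 21
21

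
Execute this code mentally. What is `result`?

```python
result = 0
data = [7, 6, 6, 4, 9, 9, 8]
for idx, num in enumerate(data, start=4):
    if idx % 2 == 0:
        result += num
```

Let's trace through this code step by step.

Initialize: result = 0
Initialize: data = [7, 6, 6, 4, 9, 9, 8]
Entering loop: for idx, num in enumerate(data, start=4):

After execution: result = 30
30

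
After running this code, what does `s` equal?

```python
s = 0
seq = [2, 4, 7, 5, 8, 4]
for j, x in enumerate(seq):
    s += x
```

Let's trace through this code step by step.

Initialize: s = 0
Initialize: seq = [2, 4, 7, 5, 8, 4]
Entering loop: for j, x in enumerate(seq):

After execution: s = 30
30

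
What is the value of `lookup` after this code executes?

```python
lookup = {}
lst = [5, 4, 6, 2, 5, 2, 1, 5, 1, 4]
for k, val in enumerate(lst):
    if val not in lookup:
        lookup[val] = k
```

Let's trace through this code step by step.

Initialize: lookup = {}
Initialize: lst = [5, 4, 6, 2, 5, 2, 1, 5, 1, 4]
Entering loop: for k, val in enumerate(lst):

After execution: lookup = {5: 0, 4: 1, 6: 2, 2: 3, 1: 6}
{5: 0, 4: 1, 6: 2, 2: 3, 1: 6}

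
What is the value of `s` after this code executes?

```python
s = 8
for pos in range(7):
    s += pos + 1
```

Let's trace through this code step by step.

Initialize: s = 8
Entering loop: for pos in range(7):

After execution: s = 36
36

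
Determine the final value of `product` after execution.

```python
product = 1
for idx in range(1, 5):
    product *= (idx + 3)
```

Let's trace through this code step by step.

Initialize: product = 1
Entering loop: for idx in range(1, 5):

After execution: product = 840
840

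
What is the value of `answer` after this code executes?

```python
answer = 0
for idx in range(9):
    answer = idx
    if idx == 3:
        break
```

Let's trace through this code step by step.

Initialize: answer = 0
Entering loop: for idx in range(9):

After execution: answer = 3
3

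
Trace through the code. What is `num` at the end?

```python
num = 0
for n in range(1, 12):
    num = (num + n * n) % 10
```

Let's trace through this code step by step.

Initialize: num = 0
Entering loop: for n in range(1, 12):

After execution: num = 6
6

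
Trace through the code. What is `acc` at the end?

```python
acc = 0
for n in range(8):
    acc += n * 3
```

Let's trace through this code step by step.

Initialize: acc = 0
Entering loop: for n in range(8):

After execution: acc = 84
84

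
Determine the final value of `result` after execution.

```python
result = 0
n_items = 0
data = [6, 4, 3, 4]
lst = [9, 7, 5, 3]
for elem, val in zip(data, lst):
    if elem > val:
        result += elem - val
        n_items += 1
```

Let's trace through this code step by step.

Initialize: result = 0
Initialize: n_items = 0
Initialize: data = [6, 4, 3, 4]
Initialize: lst = [9, 7, 5, 3]
Entering loop: for elem, val in zip(data, lst):

After execution: result = 1
1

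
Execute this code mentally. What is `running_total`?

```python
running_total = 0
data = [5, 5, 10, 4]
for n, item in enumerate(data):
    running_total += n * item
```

Let's trace through this code step by step.

Initialize: running_total = 0
Initialize: data = [5, 5, 10, 4]
Entering loop: for n, item in enumerate(data):

After execution: running_total = 37
37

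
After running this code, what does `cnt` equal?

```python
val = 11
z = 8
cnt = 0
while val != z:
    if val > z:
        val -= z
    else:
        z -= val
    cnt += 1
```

Let's trace through this code step by step.

Initialize: val = 11
Initialize: z = 8
Initialize: cnt = 0
Entering loop: while val != z:

After execution: cnt = 5
5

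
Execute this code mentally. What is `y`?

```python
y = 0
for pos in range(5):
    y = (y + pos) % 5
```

Let's trace through this code step by step.

Initialize: y = 0
Entering loop: for pos in range(5):

After execution: y = 0
0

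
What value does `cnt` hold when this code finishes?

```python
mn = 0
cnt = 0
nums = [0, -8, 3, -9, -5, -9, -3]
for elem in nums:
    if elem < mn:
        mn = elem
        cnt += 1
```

Let's trace through this code step by step.

Initialize: mn = 0
Initialize: cnt = 0
Initialize: nums = [0, -8, 3, -9, -5, -9, -3]
Entering loop: for elem in nums:

After execution: cnt = 2
2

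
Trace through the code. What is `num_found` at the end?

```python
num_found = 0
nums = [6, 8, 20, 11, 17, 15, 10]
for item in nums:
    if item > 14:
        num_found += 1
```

Let's trace through this code step by step.

Initialize: num_found = 0
Initialize: nums = [6, 8, 20, 11, 17, 15, 10]
Entering loop: for item in nums:

After execution: num_found = 3
3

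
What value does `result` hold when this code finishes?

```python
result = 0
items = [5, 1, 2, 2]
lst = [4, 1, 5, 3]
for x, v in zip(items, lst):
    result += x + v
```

Let's trace through this code step by step.

Initialize: result = 0
Initialize: items = [5, 1, 2, 2]
Initialize: lst = [4, 1, 5, 3]
Entering loop: for x, v in zip(items, lst):

After execution: result = 23
23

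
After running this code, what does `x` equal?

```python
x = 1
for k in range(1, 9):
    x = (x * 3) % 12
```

Let's trace through this code step by step.

Initialize: x = 1
Entering loop: for k in range(1, 9):

After execution: x = 9
9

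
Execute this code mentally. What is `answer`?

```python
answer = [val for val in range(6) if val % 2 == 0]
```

Let's trace through this code step by step.

Initialize: answer = [val for val in range(6) if val % 2 == 0]

After execution: answer = [0, 2, 4]
[0, 2, 4]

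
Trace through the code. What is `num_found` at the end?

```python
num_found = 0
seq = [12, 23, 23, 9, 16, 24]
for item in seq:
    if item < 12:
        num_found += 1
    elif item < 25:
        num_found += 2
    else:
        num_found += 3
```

Let's trace through this code step by step.

Initialize: num_found = 0
Initialize: seq = [12, 23, 23, 9, 16, 24]
Entering loop: for item in seq:

After execution: num_found = 11
11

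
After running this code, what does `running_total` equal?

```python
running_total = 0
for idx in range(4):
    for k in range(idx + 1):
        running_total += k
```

Let's trace through this code step by step.

Initialize: running_total = 0
Entering loop: for idx in range(4):

After execution: running_total = 10
10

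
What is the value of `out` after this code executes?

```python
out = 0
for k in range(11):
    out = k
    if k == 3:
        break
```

Let's trace through this code step by step.

Initialize: out = 0
Entering loop: for k in range(11):

After execution: out = 3
3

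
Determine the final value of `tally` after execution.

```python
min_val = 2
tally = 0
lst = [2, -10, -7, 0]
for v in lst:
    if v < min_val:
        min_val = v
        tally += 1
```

Let's trace through this code step by step.

Initialize: min_val = 2
Initialize: tally = 0
Initialize: lst = [2, -10, -7, 0]
Entering loop: for v in lst:

After execution: tally = 1
1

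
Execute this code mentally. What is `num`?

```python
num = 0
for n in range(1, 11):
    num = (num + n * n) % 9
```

Let's trace through this code step by step.

Initialize: num = 0
Entering loop: for n in range(1, 11):

After execution: num = 7
7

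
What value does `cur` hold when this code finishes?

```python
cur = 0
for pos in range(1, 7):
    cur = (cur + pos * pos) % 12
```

Let's trace through this code step by step.

Initialize: cur = 0
Entering loop: for pos in range(1, 7):

After execution: cur = 7
7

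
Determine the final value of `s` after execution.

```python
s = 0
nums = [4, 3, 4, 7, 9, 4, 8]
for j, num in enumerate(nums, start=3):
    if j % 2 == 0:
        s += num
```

Let's trace through this code step by step.

Initialize: s = 0
Initialize: nums = [4, 3, 4, 7, 9, 4, 8]
Entering loop: for j, num in enumerate(nums, start=3):

After execution: s = 14
14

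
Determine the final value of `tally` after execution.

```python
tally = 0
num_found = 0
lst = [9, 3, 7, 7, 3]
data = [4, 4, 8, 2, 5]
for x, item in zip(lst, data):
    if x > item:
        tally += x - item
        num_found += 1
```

Let's trace through this code step by step.

Initialize: tally = 0
Initialize: num_found = 0
Initialize: lst = [9, 3, 7, 7, 3]
Initialize: data = [4, 4, 8, 2, 5]
Entering loop: for x, item in zip(lst, data):

After execution: tally = 10
10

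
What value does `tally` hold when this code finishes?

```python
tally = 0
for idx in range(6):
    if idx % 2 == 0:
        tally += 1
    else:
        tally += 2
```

Let's trace through this code step by step.

Initialize: tally = 0
Entering loop: for idx in range(6):

After execution: tally = 9
9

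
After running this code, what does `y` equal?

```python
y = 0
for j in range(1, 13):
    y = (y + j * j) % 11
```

Let's trace through this code step by step.

Initialize: y = 0
Entering loop: for j in range(1, 13):

After execution: y = 1
1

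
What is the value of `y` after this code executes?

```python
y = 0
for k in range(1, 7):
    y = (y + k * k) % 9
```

Let's trace through this code step by step.

Initialize: y = 0
Entering loop: for k in range(1, 7):

After execution: y = 1
1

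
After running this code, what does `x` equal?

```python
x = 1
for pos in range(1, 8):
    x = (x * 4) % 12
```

Let's trace through this code step by step.

Initialize: x = 1
Entering loop: for pos in range(1, 8):

After execution: x = 4
4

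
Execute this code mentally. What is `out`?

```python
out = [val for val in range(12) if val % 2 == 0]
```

Let's trace through this code step by step.

Initialize: out = [val for val in range(12) if val % 2 == 0]

After execution: out = [0, 2, 4, 6, 8, 10]
[0, 2, 4, 6, 8, 10]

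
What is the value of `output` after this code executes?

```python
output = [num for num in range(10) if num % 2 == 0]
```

Let's trace through this code step by step.

Initialize: output = [num for num in range(10) if num % 2 == 0]

After execution: output = [0, 2, 4, 6, 8]
[0, 2, 4, 6, 8]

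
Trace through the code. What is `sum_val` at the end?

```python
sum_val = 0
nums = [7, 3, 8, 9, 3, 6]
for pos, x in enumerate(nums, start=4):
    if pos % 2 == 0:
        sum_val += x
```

Let's trace through this code step by step.

Initialize: sum_val = 0
Initialize: nums = [7, 3, 8, 9, 3, 6]
Entering loop: for pos, x in enumerate(nums, start=4):

After execution: sum_val = 18
18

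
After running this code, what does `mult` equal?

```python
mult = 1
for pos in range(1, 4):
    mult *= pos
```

Let's trace through this code step by step.

Initialize: mult = 1
Entering loop: for pos in range(1, 4):

After execution: mult = 6
6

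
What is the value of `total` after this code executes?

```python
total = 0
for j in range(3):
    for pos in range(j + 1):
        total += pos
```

Let's trace through this code step by step.

Initialize: total = 0
Entering loop: for j in range(3):

After execution: total = 4
4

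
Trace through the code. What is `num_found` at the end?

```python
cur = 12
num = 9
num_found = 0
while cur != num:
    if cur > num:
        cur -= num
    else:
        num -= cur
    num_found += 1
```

Let's trace through this code step by step.

Initialize: cur = 12
Initialize: num = 9
Initialize: num_found = 0
Entering loop: while cur != num:

After execution: num_found = 3
3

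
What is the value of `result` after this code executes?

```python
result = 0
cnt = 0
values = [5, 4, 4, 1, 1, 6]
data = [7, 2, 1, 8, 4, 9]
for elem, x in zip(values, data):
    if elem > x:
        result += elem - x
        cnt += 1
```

Let's trace through this code step by step.

Initialize: result = 0
Initialize: cnt = 0
Initialize: values = [5, 4, 4, 1, 1, 6]
Initialize: data = [7, 2, 1, 8, 4, 9]
Entering loop: for elem, x in zip(values, data):

After execution: result = 5
5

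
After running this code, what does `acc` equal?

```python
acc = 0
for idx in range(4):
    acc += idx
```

Let's trace through this code step by step.

Initialize: acc = 0
Entering loop: for idx in range(4):

After execution: acc = 6
6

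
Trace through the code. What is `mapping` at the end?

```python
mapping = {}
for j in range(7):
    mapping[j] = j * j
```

Let's trace through this code step by step.

Initialize: mapping = {}
Entering loop: for j in range(7):

After execution: mapping = {0: 0, 1: 1, 2: 4, 3: 9, 4: 16, 5: 25, 6: 36}
{0: 0, 1: 1, 2: 4, 3: 9, 4: 16, 5: 25, 6: 36}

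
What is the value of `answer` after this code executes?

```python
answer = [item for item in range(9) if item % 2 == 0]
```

Let's trace through this code step by step.

Initialize: answer = [item for item in range(9) if item % 2 == 0]

After execution: answer = [0, 2, 4, 6, 8]
[0, 2, 4, 6, 8]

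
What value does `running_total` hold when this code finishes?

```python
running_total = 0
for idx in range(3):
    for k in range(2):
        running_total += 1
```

Let's trace through this code step by step.

Initialize: running_total = 0
Entering loop: for idx in range(3):

After execution: running_total = 6
6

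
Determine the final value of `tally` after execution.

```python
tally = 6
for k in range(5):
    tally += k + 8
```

Let's trace through this code step by step.

Initialize: tally = 6
Entering loop: for k in range(5):

After execution: tally = 56
56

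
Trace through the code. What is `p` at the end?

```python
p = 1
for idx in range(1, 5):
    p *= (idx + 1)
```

Let's trace through this code step by step.

Initialize: p = 1
Entering loop: for idx in range(1, 5):

After execution: p = 120
120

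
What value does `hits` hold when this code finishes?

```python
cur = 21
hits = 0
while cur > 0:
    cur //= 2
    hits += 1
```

Let's trace through this code step by step.

Initialize: cur = 21
Initialize: hits = 0
Entering loop: while cur > 0:

After execution: hits = 5
5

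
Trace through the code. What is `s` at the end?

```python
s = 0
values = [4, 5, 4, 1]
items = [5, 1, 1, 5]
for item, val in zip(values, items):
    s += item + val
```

Let's trace through this code step by step.

Initialize: s = 0
Initialize: values = [4, 5, 4, 1]
Initialize: items = [5, 1, 1, 5]
Entering loop: for item, val in zip(values, items):

After execution: s = 26
26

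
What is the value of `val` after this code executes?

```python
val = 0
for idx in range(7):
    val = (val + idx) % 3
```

Let's trace through this code step by step.

Initialize: val = 0
Entering loop: for idx in range(7):

After execution: val = 0
0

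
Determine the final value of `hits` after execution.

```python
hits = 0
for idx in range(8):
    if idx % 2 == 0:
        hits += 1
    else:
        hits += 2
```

Let's trace through this code step by step.

Initialize: hits = 0
Entering loop: for idx in range(8):

After execution: hits = 12
12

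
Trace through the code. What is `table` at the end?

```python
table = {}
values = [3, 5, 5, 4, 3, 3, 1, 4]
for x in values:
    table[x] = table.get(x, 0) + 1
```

Let's trace through this code step by step.

Initialize: table = {}
Initialize: values = [3, 5, 5, 4, 3, 3, 1, 4]
Entering loop: for x in values:

After execution: table = {3: 3, 5: 2, 4: 2, 1: 1}
{3: 3, 5: 2, 4: 2, 1: 1}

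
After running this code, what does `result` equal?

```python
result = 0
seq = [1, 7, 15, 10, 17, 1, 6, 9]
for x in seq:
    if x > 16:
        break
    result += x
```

Let's trace through this code step by step.

Initialize: result = 0
Initialize: seq = [1, 7, 15, 10, 17, 1, 6, 9]
Entering loop: for x in seq:

After execution: result = 33
33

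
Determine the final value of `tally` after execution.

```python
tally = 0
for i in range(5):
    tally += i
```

Let's trace through this code step by step.

Initialize: tally = 0
Entering loop: for i in range(5):

After execution: tally = 10
10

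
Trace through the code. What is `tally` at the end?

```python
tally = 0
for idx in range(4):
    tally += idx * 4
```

Let's trace through this code step by step.

Initialize: tally = 0
Entering loop: for idx in range(4):

After execution: tally = 24
24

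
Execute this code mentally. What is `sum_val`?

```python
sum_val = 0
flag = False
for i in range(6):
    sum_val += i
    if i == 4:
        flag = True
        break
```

Let's trace through this code step by step.

Initialize: sum_val = 0
Initialize: flag = False
Entering loop: for i in range(6):

After execution: sum_val = 10
10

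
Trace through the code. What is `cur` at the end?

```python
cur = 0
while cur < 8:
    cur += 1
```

Let's trace through this code step by step.

Initialize: cur = 0
Entering loop: while cur < 8:

After execution: cur = 8
8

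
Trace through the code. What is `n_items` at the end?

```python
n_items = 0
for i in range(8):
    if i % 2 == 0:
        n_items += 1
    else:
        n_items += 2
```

Let's trace through this code step by step.

Initialize: n_items = 0
Entering loop: for i in range(8):

After execution: n_items = 12
12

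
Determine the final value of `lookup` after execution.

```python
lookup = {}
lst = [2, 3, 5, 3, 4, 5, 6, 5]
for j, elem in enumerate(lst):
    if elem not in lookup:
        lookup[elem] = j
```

Let's trace through this code step by step.

Initialize: lookup = {}
Initialize: lst = [2, 3, 5, 3, 4, 5, 6, 5]
Entering loop: for j, elem in enumerate(lst):

After execution: lookup = {2: 0, 3: 1, 5: 2, 4: 4, 6: 6}
{2: 0, 3: 1, 5: 2, 4: 4, 6: 6}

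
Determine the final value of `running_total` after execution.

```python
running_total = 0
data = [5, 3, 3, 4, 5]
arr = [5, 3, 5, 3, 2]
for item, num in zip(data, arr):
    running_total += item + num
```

Let's trace through this code step by step.

Initialize: running_total = 0
Initialize: data = [5, 3, 3, 4, 5]
Initialize: arr = [5, 3, 5, 3, 2]
Entering loop: for item, num in zip(data, arr):

After execution: running_total = 38
38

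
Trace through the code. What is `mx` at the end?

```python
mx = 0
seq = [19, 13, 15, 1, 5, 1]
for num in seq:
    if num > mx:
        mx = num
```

Let's trace through this code step by step.

Initialize: mx = 0
Initialize: seq = [19, 13, 15, 1, 5, 1]
Entering loop: for num in seq:

After execution: mx = 19
19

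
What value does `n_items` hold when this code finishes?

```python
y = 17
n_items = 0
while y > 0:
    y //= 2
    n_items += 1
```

Let's trace through this code step by step.

Initialize: y = 17
Initialize: n_items = 0
Entering loop: while y > 0:

After execution: n_items = 5
5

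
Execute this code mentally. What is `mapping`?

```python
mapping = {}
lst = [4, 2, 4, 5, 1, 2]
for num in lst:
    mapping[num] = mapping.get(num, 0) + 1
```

Let's trace through this code step by step.

Initialize: mapping = {}
Initialize: lst = [4, 2, 4, 5, 1, 2]
Entering loop: for num in lst:

After execution: mapping = {4: 2, 2: 2, 5: 1, 1: 1}
{4: 2, 2: 2, 5: 1, 1: 1}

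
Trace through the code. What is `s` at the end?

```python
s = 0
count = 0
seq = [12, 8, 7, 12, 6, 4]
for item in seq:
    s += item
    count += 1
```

Let's trace through this code step by step.

Initialize: s = 0
Initialize: count = 0
Initialize: seq = [12, 8, 7, 12, 6, 4]
Entering loop: for item in seq:

After execution: s = 49
49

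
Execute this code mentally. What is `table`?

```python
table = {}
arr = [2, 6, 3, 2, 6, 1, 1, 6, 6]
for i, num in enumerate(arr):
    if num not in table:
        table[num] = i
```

Let's trace through this code step by step.

Initialize: table = {}
Initialize: arr = [2, 6, 3, 2, 6, 1, 1, 6, 6]
Entering loop: for i, num in enumerate(arr):

After execution: table = {2: 0, 6: 1, 3: 2, 1: 5}
{2: 0, 6: 1, 3: 2, 1: 5}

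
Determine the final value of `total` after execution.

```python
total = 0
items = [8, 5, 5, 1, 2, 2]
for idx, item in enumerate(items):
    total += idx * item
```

Let's trace through this code step by step.

Initialize: total = 0
Initialize: items = [8, 5, 5, 1, 2, 2]
Entering loop: for idx, item in enumerate(items):

After execution: total = 36
36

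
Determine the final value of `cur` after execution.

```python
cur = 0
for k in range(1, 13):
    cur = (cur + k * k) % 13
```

Let's trace through this code step by step.

Initialize: cur = 0
Entering loop: for k in range(1, 13):

After execution: cur = 0
0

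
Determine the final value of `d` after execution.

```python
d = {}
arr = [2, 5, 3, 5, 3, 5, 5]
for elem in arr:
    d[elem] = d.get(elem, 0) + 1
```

Let's trace through this code step by step.

Initialize: d = {}
Initialize: arr = [2, 5, 3, 5, 3, 5, 5]
Entering loop: for elem in arr:

After execution: d = {2: 1, 5: 4, 3: 2}
{2: 1, 5: 4, 3: 2}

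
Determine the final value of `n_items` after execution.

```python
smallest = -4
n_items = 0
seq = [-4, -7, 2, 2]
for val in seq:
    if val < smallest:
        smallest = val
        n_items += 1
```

Let's trace through this code step by step.

Initialize: smallest = -4
Initialize: n_items = 0
Initialize: seq = [-4, -7, 2, 2]
Entering loop: for val in seq:

After execution: n_items = 1
1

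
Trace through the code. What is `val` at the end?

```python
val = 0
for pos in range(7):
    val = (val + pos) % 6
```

Let's trace through this code step by step.

Initialize: val = 0
Entering loop: for pos in range(7):

After execution: val = 3
3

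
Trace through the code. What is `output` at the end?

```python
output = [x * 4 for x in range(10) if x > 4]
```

Let's trace through this code step by step.

Initialize: output = [x * 4 for x in range(10) if x > 4]

After execution: output = [20, 24, 28, 32, 36]
[20, 24, 28, 32, 36]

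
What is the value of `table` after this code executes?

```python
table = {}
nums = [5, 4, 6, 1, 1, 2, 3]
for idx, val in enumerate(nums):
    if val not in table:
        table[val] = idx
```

Let's trace through this code step by step.

Initialize: table = {}
Initialize: nums = [5, 4, 6, 1, 1, 2, 3]
Entering loop: for idx, val in enumerate(nums):

After execution: table = {5: 0, 4: 1, 6: 2, 1: 3, 2: 5, 3: 6}
{5: 0, 4: 1, 6: 2, 1: 3, 2: 5, 3: 6}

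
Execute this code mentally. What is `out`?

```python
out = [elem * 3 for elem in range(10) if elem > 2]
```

Let's trace through this code step by step.

Initialize: out = [elem * 3 for elem in range(10) if elem > 2]

After execution: out = [9, 12, 15, 18, 21, 24, 27]
[9, 12, 15, 18, 21, 24, 27]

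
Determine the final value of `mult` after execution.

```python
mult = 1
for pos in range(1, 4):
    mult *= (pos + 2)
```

Let's trace through this code step by step.

Initialize: mult = 1
Entering loop: for pos in range(1, 4):

After execution: mult = 60
60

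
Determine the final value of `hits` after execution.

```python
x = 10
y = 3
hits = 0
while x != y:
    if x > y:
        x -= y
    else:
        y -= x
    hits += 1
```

Let's trace through this code step by step.

Initialize: x = 10
Initialize: y = 3
Initialize: hits = 0
Entering loop: while x != y:

After execution: hits = 5
5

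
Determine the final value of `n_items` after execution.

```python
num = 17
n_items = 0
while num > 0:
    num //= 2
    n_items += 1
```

Let's trace through this code step by step.

Initialize: num = 17
Initialize: n_items = 0
Entering loop: while num > 0:

After execution: n_items = 5
5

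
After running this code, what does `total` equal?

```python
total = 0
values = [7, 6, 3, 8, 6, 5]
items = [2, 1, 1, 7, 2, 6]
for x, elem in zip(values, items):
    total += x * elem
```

Let's trace through this code step by step.

Initialize: total = 0
Initialize: values = [7, 6, 3, 8, 6, 5]
Initialize: items = [2, 1, 1, 7, 2, 6]
Entering loop: for x, elem in zip(values, items):

After execution: total = 121
121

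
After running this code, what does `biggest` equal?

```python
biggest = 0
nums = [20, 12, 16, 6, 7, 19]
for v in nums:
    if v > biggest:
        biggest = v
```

Let's trace through this code step by step.

Initialize: biggest = 0
Initialize: nums = [20, 12, 16, 6, 7, 19]
Entering loop: for v in nums:

After execution: biggest = 20
20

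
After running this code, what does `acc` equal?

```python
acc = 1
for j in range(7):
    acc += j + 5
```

Let's trace through this code step by step.

Initialize: acc = 1
Entering loop: for j in range(7):

After execution: acc = 57
57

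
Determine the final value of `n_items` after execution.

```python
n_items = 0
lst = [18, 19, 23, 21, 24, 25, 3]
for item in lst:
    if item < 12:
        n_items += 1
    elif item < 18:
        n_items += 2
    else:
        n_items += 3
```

Let's trace through this code step by step.

Initialize: n_items = 0
Initialize: lst = [18, 19, 23, 21, 24, 25, 3]
Entering loop: for item in lst:

After execution: n_items = 19
19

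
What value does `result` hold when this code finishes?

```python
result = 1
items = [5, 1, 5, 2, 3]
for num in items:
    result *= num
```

Let's trace through this code step by step.

Initialize: result = 1
Initialize: items = [5, 1, 5, 2, 3]
Entering loop: for num in items:

After execution: result = 150
150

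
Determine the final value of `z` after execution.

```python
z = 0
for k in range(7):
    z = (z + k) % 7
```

Let's trace through this code step by step.

Initialize: z = 0
Entering loop: for k in range(7):

After execution: z = 0
0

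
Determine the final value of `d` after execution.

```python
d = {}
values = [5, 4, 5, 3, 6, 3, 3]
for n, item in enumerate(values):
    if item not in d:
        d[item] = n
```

Let's trace through this code step by step.

Initialize: d = {}
Initialize: values = [5, 4, 5, 3, 6, 3, 3]
Entering loop: for n, item in enumerate(values):

After execution: d = {5: 0, 4: 1, 3: 3, 6: 4}
{5: 0, 4: 1, 3: 3, 6: 4}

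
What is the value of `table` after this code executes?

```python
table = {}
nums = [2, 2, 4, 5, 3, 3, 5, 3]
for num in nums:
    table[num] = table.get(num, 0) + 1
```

Let's trace through this code step by step.

Initialize: table = {}
Initialize: nums = [2, 2, 4, 5, 3, 3, 5, 3]
Entering loop: for num in nums:

After execution: table = {2: 2, 4: 1, 5: 2, 3: 3}
{2: 2, 4: 1, 5: 2, 3: 3}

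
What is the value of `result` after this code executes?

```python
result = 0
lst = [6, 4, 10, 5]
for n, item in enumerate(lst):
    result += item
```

Let's trace through this code step by step.

Initialize: result = 0
Initialize: lst = [6, 4, 10, 5]
Entering loop: for n, item in enumerate(lst):

After execution: result = 25
25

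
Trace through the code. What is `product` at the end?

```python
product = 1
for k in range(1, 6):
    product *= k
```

Let's trace through this code step by step.

Initialize: product = 1
Entering loop: for k in range(1, 6):

After execution: product = 120
120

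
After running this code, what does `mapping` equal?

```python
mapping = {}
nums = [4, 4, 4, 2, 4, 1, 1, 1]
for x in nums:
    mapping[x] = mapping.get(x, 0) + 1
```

Let's trace through this code step by step.

Initialize: mapping = {}
Initialize: nums = [4, 4, 4, 2, 4, 1, 1, 1]
Entering loop: for x in nums:

After execution: mapping = {4: 4, 2: 1, 1: 3}
{4: 4, 2: 1, 1: 3}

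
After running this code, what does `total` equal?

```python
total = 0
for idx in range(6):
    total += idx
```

Let's trace through this code step by step.

Initialize: total = 0
Entering loop: for idx in range(6):

After execution: total = 15
15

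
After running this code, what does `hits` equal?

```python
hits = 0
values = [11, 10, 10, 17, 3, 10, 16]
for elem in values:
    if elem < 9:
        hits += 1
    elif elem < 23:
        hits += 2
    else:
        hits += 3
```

Let's trace through this code step by step.

Initialize: hits = 0
Initialize: values = [11, 10, 10, 17, 3, 10, 16]
Entering loop: for elem in values:

After execution: hits = 13
13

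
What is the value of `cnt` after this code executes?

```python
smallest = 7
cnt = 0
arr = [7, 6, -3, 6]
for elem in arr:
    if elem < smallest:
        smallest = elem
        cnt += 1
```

Let's trace through this code step by step.

Initialize: smallest = 7
Initialize: cnt = 0
Initialize: arr = [7, 6, -3, 6]
Entering loop: for elem in arr:

After execution: cnt = 2
2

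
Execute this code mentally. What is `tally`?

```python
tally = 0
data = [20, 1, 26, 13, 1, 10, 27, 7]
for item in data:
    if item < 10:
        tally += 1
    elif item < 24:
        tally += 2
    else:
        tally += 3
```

Let's trace through this code step by step.

Initialize: tally = 0
Initialize: data = [20, 1, 26, 13, 1, 10, 27, 7]
Entering loop: for item in data:

After execution: tally = 15
15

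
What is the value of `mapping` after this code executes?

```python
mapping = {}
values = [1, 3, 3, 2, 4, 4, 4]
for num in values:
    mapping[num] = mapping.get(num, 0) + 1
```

Let's trace through this code step by step.

Initialize: mapping = {}
Initialize: values = [1, 3, 3, 2, 4, 4, 4]
Entering loop: for num in values:

After execution: mapping = {1: 1, 3: 2, 2: 1, 4: 3}
{1: 1, 3: 2, 2: 1, 4: 3}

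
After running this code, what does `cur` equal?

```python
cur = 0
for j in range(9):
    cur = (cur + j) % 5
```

Let's trace through this code step by step.

Initialize: cur = 0
Entering loop: for j in range(9):

After execution: cur = 1
1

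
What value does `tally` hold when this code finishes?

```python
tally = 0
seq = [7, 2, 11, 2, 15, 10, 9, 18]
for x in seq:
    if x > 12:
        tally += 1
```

Let's trace through this code step by step.

Initialize: tally = 0
Initialize: seq = [7, 2, 11, 2, 15, 10, 9, 18]
Entering loop: for x in seq:

After execution: tally = 2
2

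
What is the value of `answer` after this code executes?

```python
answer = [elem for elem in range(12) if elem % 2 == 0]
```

Let's trace through this code step by step.

Initialize: answer = [elem for elem in range(12) if elem % 2 == 0]

After execution: answer = [0, 2, 4, 6, 8, 10]
[0, 2, 4, 6, 8, 10]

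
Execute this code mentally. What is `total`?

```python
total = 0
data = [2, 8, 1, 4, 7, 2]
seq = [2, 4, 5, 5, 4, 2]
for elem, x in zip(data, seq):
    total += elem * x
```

Let's trace through this code step by step.

Initialize: total = 0
Initialize: data = [2, 8, 1, 4, 7, 2]
Initialize: seq = [2, 4, 5, 5, 4, 2]
Entering loop: for elem, x in zip(data, seq):

After execution: total = 93
93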